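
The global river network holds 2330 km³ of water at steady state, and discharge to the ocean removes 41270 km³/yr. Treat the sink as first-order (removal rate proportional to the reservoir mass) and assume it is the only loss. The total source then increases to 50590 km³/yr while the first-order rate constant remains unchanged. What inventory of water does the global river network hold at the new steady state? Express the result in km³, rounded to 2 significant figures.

Rate constant k = F/M = 41270 / 2330 = 17.71 yr⁻¹.
At the new steady state, source = k·M_new ⇒ M_new = 50590 / 17.71 = 2856 km³.
(Equivalently M_new = M × F_new/F_old = 2330 × 50590/41270.)

2900 km³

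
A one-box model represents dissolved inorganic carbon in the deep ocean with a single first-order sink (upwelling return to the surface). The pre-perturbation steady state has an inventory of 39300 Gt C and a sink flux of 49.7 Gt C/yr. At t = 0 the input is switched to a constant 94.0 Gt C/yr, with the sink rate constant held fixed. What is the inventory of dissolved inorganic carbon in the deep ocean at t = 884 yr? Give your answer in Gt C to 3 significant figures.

The sink rate constant is k = F₀/M₀ = 49.7/39300 = 0.001265 yr⁻¹.
Solving dM/dt = F₁ − kM with M(0) = M₀ gives M(t) = F₁/k + (M₀ − F₁/k)·e^(−kt).
F₁/k = 94.0/0.001265 = 74330 Gt C; kt = 0.001265 × 884 = 1.118, e^(−kt) = 0.3270.
M(884) = 74330 + (39300 − 74330) × 0.3270 = 74330 − 11450 = 62877 Gt C.

62900 Gt C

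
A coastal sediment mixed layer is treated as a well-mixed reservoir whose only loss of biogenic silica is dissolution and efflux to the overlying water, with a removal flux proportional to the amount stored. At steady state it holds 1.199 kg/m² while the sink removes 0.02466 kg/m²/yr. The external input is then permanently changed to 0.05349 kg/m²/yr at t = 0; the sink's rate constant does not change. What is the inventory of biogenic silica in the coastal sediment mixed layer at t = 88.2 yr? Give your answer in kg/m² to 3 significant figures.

Residence time τ = M₀/F₀ = 48.62 yr. The eventual steady state is M_∞ = M₀·(F₁/F₀) = 1.199 × 0.05349/0.02466 = 2.6008 kg/m².
The anomaly ΔM(t) = M(t) − M_∞ decays as ΔM₀·e^(−t/τ) with ΔM₀ = 1.199 − 2.6008 = −1.402 kg/m².
At t = 88.2 yr, e^(−t/τ) = e^(−1.814) = 0.1630, so ΔM = −0.2285 kg/m² and M = 2.6008 − 0.2285 = 2.3723 kg/m².

2.37 kg/m²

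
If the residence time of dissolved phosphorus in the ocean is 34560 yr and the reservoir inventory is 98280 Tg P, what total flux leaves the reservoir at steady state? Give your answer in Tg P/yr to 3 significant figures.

2.84 Tg P/yr

F = M / τ = 98280 / 34560 = 2.844 Tg P/yr.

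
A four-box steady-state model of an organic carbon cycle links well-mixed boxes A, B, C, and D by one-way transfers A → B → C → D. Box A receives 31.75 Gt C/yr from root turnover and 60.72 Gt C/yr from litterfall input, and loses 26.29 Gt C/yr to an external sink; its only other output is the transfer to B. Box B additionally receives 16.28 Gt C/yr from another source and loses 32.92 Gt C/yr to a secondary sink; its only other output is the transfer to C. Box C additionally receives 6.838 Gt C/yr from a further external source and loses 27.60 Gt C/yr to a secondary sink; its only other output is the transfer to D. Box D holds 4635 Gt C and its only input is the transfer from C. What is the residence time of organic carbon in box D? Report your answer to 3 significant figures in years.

161 yr

Box A: F(A→B) = (31.75 + 60.72) − 26.29 = 66.180 Gt C/yr.
Box B: F(B→C) = (66.180 + 16.28) − 32.92 = 49.540 Gt C/yr.
Box C: F(C→D) = (49.540 + 6.838) − 27.60 = 28.778 Gt C/yr.
Box D throughput = its input = 28.778 Gt C/yr; τ = 4635 / 28.778 = 161.1 yr.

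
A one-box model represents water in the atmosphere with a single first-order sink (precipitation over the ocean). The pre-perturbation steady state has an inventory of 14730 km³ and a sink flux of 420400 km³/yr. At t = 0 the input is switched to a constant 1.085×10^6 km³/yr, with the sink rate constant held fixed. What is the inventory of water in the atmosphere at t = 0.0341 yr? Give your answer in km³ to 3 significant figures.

29200 km³

The sink rate constant is k = F₀/M₀ = 420400/14730 = 28.54 yr⁻¹.
Solving dM/dt = F₁ − kM with M(0) = M₀ gives M(t) = F₁/k + (M₀ − F₁/k)·e^(−kt).
F₁/k = 1.085×10^6/28.54 = 38016 km³; kt = 28.54 × 0.0341 = 0.9732, e^(−kt) = 0.3779.
M(0.0341) = 38016 + (14730 − 38016) × 0.3779 = 38016 − 8799 = 29217 km³.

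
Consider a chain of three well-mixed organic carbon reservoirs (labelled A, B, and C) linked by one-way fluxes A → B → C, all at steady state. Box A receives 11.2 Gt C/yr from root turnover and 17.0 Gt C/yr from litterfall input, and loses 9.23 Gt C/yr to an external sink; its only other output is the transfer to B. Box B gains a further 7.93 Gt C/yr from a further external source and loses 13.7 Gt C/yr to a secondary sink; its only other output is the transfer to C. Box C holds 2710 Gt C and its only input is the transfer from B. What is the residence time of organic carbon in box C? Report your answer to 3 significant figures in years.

205 yr

Box A: F(A→B) = (11.2 + 17.0) − 9.23 = 18.970 Gt C/yr.
Box B: F(B→C) = (18.970 + 7.93) − 13.7 = 13.200 Gt C/yr.
Box C throughput = its input = 13.200 Gt C/yr; τ = 2710 / 13.200 = 205.3 yr.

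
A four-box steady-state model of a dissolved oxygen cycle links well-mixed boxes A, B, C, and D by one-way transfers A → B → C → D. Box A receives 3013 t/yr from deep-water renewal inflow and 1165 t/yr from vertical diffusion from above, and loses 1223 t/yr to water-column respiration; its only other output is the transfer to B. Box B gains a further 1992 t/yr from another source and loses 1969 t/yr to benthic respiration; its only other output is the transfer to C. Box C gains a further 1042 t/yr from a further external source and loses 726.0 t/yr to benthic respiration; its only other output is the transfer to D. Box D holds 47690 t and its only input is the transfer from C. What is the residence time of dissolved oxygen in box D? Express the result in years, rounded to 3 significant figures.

14.5 yr

Box A: F(A→B) = (3013 + 1165) − 1223 = 2955.0 t/yr.
Box B: F(B→C) = (2955.0 + 1992) − 1969 = 2978.0 t/yr.
Box C: F(C→D) = (2978.0 + 1042) − 726.0 = 3294.0 t/yr.
Box D throughput = its input = 3294.0 t/yr; τ = 47690 / 3294.0 = 14.48 yr.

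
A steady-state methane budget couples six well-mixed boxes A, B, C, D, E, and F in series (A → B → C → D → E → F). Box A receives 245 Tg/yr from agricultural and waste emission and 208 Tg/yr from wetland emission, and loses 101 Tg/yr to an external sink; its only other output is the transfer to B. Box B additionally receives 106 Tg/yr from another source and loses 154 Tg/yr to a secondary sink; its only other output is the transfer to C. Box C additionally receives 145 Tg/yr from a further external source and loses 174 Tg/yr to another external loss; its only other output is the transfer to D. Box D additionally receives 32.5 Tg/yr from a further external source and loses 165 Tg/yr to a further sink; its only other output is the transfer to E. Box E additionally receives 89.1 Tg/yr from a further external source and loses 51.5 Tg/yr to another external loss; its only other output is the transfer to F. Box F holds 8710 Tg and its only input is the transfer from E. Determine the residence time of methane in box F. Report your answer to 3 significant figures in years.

48.4 yr

Box A: F(A→B) = (245 + 208) − 101 = 352.00 Tg/yr.
Box B: F(B→C) = (352.00 + 106) − 154 = 304.00 Tg/yr.
Box C: F(C→D) = (304.00 + 145) − 174 = 275.00 Tg/yr.
Box D: F(D→E) = (275.00 + 32.5) − 165 = 142.50 Tg/yr.
Box E: F(E→F) = (142.50 + 89.1) − 51.5 = 180.10 Tg/yr.
Box F throughput = its input = 180.10 Tg/yr; τ = 8710 / 180.10 = 48.36 yr.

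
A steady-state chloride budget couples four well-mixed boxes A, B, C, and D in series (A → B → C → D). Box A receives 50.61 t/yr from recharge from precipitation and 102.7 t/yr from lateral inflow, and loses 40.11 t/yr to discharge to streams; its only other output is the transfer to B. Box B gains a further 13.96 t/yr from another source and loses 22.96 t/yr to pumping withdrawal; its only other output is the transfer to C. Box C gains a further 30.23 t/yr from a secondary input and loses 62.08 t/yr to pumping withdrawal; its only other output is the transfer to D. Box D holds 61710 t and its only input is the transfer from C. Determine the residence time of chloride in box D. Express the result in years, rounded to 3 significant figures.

853 yr

Box A: F(A→B) = (50.61 + 102.7) − 40.11 = 113.20 t/yr.
Box B: F(B→C) = (113.20 + 13.96) − 22.96 = 104.20 t/yr.
Box C: F(C→D) = (104.20 + 30.23) − 62.08 = 72.350 t/yr.
Box D throughput = its input = 72.350 t/yr; τ = 61710 / 72.350 = 852.9 yr.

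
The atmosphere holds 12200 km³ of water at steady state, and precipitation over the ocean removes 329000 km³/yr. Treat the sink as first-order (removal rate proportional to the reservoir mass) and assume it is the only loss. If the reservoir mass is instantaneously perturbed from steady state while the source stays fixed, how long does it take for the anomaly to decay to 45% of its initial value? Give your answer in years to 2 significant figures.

0.030 yr

For a linear reservoir the anomaly decays as exp(−t/τ) with τ = M/F = 12200/329000 = 0.03708 yr.
exp(−t/τ) = 0.45 ⇒ t = −τ ln(0.45) = 0.03708 × 0.7985 = 0.02961 yr.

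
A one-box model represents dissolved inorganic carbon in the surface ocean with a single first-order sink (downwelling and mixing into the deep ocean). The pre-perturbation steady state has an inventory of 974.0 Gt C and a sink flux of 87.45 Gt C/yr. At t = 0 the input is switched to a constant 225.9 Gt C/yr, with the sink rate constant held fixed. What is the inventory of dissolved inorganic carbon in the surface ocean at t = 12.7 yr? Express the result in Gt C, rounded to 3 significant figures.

2020 Gt C

Residence time τ = M₀/F₀ = 11.14 yr. The eventual steady state is M_∞ = M₀·(F₁/F₀) = 974.0 × 225.9/87.45 = 2516.0 Gt C.
The anomaly ΔM(t) = M(t) − M_∞ decays as ΔM₀·e^(−t/τ) with ΔM₀ = 974.0 − 2516.0 = −1542 Gt C.
At t = 12.7 yr, e^(−t/τ) = e^(−1.140) = 0.3197, so ΔM = −493.0 Gt C and M = 2516.0 − 493.0 = 2023.0 Gt C.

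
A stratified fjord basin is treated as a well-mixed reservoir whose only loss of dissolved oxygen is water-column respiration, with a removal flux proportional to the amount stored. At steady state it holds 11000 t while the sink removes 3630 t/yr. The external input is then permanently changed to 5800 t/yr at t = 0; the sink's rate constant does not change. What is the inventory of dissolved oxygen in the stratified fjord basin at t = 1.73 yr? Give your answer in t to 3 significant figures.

τ = M₀/F₀ = 11000/3630 = 3.030 yr; rate constant k = 1/τ.
New steady state M_∞ = F₁/k = F₁·τ = 5800 × 3.030 = 17576 t.
M(t) = M_∞ + (M₀ − M_∞)·e^(−t/τ); t/τ = 1.73/3.030 = 0.5709, so e^(−t/τ) = 0.5650.
M(t) = 17576 − 6576 × 0.5650 = 13860 t.

13900 t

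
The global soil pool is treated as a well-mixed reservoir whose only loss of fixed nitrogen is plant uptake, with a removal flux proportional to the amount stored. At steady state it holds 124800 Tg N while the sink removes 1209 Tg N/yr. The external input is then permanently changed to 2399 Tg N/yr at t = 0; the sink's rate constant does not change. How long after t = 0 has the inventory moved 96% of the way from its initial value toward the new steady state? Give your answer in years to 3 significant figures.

τ = M₀/F₀ = 124800/1209 = 103.2 yr.
The remaining gap fraction is e^(−t/τ); 96% covered ⇒ e^(−t/τ) = 0.0400.
t = −τ ln(0.0400) = 103.2 × 3.219 = 332.3 yr.

332 yr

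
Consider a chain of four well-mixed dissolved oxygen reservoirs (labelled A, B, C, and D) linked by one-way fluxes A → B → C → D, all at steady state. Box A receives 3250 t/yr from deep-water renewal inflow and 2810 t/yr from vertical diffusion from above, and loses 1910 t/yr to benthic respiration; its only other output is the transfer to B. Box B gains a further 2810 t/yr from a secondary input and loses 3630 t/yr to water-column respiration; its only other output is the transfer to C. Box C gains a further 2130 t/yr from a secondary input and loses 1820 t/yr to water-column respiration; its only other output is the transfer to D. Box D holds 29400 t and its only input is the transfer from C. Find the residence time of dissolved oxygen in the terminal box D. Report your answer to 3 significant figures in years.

8.08 yr

Box A: F(A→B) = (3250 + 2810) − 1910 = 4150.0 t/yr.
Box B: F(B→C) = (4150.0 + 2810) − 3630 = 3330.0 t/yr.
Box C: F(C→D) = (3330.0 + 2130) − 1820 = 3640.0 t/yr.
Box D throughput = its input = 3640.0 t/yr; τ = 29400 / 3640.0 = 8.077 yr.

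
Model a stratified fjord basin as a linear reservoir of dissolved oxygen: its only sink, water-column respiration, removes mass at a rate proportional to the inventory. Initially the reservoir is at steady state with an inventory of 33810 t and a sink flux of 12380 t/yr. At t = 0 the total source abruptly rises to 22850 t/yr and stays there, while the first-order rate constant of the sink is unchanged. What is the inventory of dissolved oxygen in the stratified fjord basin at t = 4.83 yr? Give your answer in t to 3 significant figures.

τ = M₀/F₀ = 33810/12380 = 2.731 yr; rate constant k = 1/τ.
New steady state M_∞ = F₁/k = F₁·τ = 22850 × 2.731 = 62404 t.
M(t) = M_∞ + (M₀ − M_∞)·e^(−t/τ); t/τ = 4.83/2.731 = 1.769, so e^(−t/τ) = 0.1706.
M(t) = 62404 − 28590 × 0.1706 = 57526 t.

57500 t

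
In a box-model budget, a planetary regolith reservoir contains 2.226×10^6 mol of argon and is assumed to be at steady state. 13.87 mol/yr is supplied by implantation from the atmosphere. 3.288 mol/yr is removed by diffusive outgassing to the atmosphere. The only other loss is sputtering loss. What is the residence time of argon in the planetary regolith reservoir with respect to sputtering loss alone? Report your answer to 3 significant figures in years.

210000 yr

At steady state ΣF_in = ΣF_out.
ΣF_in = 13.870 mol/yr.
Sputtering loss flux = ΣF_in − (3.288) = 13.870 − 3.288 = 10.58 mol/yr.
τ = M / F = 2.226×10^6 / 10.58 = 210400 yr.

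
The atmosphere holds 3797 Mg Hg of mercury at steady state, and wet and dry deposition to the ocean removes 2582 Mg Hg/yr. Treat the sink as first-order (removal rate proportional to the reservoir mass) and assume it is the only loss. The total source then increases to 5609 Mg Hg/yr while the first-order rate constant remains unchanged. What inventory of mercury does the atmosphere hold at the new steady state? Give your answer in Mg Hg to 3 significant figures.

8250 Mg Hg

Rate constant k = F/M = 2582 / 3797 = 0.6800 yr⁻¹.
At the new steady state, source = k·M_new ⇒ M_new = 5609 / 0.6800 = 8248 Mg Hg.
(Equivalently M_new = M × F_new/F_old = 3797 × 5609/2582.)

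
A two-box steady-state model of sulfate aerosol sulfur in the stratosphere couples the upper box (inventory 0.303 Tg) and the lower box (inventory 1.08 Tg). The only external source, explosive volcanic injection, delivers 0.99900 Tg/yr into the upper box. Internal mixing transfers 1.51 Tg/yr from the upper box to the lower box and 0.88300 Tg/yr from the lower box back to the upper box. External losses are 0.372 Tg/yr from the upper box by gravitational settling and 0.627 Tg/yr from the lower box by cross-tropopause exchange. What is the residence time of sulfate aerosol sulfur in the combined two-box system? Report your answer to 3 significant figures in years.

For the system as a whole, the A↔B exchange is internal and contributes nothing to the throughput; only the external sinks remove mass.
M_total = 0.303 + 1.08 = 1.3830 Tg.
ΣF_external_out = 0.372 + 0.627 = 0.99900 Tg/yr.
τ = M_total / ΣF_ext = 1.3830 / 0.99900 = 1.384 yr.

1.38 yr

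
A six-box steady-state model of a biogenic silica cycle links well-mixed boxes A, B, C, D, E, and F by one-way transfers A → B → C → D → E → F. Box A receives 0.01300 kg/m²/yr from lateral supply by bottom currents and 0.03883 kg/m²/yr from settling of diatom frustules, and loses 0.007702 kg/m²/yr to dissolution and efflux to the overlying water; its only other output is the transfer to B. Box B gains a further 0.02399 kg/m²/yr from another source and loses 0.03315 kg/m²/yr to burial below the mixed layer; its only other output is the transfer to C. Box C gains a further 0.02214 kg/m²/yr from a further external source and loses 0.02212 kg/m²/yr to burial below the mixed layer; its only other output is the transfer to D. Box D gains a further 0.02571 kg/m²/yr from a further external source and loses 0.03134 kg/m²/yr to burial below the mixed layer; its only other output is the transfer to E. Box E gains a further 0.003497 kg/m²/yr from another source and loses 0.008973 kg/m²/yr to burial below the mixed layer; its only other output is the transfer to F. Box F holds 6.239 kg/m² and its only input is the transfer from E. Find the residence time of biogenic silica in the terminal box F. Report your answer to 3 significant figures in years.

261 yr

Box A: F(A→B) = (0.01300 + 0.03883) − 0.007702 = 0.044128 kg/m²/yr.
Box B: F(B→C) = (0.044128 + 0.02399) − 0.03315 = 0.034968 kg/m²/yr.
Box C: F(C→D) = (0.034968 + 0.02214) − 0.02212 = 0.034988 kg/m²/yr.
Box D: F(D→E) = (0.034988 + 0.02571) − 0.03134 = 0.029358 kg/m²/yr.
Box E: F(E→F) = (0.029358 + 0.003497) − 0.008973 = 0.023882 kg/m²/yr.
Box F throughput = its input = 0.023882 kg/m²/yr; τ = 6.239 / 0.023882 = 261.2 yr.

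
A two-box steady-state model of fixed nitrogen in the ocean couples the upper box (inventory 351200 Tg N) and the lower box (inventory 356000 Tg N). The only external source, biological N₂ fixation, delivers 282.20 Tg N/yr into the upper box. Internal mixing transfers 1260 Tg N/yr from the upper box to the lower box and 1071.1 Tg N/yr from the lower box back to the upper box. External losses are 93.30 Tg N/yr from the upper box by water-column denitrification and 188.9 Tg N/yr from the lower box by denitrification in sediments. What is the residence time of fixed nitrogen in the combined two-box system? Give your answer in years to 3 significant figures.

2510 yr

Residence time in the combined system uses the total inventory and the total *external* removal — internal exchanges between the two boxes cancel.
M_total = 351200 + 356000 = 707200 Tg N.
ΣF_external_out = 93.30 + 188.9 = 282.20 Tg N/yr.
τ = M_total / ΣF_ext = 707200 / 282.20 = 2506 yr.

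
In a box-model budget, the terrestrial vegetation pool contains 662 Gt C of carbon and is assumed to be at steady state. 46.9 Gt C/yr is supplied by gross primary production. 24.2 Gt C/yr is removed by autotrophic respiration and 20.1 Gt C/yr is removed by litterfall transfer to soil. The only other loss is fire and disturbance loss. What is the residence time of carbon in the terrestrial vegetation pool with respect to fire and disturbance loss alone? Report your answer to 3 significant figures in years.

At steady state ΣF_in = ΣF_out.
ΣF_in = 46.900 Gt C/yr.
Fire and disturbance loss flux = ΣF_in − (24.2 + 20.1) = 46.900 − 44.30 = 2.600 Gt C/yr.
τ = M / F = 662 / 2.600 = 254.6 yr.

255 yr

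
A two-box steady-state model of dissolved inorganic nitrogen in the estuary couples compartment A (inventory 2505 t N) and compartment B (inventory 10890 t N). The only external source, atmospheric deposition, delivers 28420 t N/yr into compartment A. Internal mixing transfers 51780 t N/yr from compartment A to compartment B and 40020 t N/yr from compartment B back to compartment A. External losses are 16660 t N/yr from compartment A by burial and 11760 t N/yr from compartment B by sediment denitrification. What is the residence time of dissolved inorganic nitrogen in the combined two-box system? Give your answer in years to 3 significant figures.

0.471 yr

Residence time in the combined system uses the total inventory and the total *external* removal — internal exchanges between the two boxes cancel.
M_total = 2505 + 10890 = 13395 t N.
ΣF_external_out = 16660 + 11760 = 28420 t N/yr.
τ = M_total / ΣF_ext = 13395 / 28420 = 0.4713 yr.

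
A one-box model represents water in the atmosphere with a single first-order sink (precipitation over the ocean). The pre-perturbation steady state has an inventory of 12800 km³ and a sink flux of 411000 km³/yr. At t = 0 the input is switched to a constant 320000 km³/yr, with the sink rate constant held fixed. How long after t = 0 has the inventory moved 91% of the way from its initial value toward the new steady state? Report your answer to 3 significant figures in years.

0.0750 yr

τ = M₀/F₀ = 12800/411000 = 0.03114 yr.
The remaining gap fraction is e^(−t/τ); 91% covered ⇒ e^(−t/τ) = 0.0900.
t = −τ ln(0.0900) = 0.03114 × 2.408 = 0.07499 yr.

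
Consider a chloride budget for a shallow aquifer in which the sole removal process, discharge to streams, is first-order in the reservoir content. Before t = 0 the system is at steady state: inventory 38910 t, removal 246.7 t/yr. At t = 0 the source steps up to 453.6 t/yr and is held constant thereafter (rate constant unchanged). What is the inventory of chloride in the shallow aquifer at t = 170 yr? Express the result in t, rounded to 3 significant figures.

60400 t

The sink rate constant is k = F₀/M₀ = 246.7/38910 = 0.006340 yr⁻¹.
Solving dM/dt = F₁ − kM with M(0) = M₀ gives M(t) = F₁/k + (M₀ − F₁/k)·e^(−kt).
F₁/k = 453.6/0.006340 = 71543 t; kt = 0.006340 × 170 = 1.078, e^(−kt) = 0.3403.
M(170) = 71543 + (38910 − 71543) × 0.3403 = 71543 − 11110 = 60437 t.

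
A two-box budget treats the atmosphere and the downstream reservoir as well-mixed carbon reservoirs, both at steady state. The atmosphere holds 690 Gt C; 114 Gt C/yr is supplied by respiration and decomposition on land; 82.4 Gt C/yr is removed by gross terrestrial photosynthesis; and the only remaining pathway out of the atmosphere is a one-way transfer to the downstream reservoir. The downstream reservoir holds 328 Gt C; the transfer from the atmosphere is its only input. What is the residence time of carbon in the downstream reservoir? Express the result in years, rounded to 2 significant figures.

Balance the atmosphere: ΣF_in = 114.00 Gt C/yr.
Transfer to the downstream reservoir = ΣF_in − (82.4) = 31.600 Gt C/yr.
At steady state the output of the downstream reservoir equals its input, 31.600 Gt C/yr.
τ = M / F = 328 / 31.600 = 10.38 yr.

10 yr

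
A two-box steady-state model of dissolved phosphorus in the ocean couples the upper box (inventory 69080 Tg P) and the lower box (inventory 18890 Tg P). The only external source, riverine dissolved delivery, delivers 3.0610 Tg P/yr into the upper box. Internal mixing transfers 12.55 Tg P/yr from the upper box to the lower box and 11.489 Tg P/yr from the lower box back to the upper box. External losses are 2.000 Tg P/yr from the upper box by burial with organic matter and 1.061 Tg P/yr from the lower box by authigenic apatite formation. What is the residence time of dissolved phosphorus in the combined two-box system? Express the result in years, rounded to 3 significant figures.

28700 yr

Residence time in the combined system uses the total inventory and the total *external* removal — internal exchanges between the two boxes cancel.
M_total = 69080 + 18890 = 87970 Tg P.
ΣF_external_out = 2.000 + 1.061 = 3.0610 Tg P/yr.
τ = M_total / ΣF_ext = 87970 / 3.0610 = 28740 yr.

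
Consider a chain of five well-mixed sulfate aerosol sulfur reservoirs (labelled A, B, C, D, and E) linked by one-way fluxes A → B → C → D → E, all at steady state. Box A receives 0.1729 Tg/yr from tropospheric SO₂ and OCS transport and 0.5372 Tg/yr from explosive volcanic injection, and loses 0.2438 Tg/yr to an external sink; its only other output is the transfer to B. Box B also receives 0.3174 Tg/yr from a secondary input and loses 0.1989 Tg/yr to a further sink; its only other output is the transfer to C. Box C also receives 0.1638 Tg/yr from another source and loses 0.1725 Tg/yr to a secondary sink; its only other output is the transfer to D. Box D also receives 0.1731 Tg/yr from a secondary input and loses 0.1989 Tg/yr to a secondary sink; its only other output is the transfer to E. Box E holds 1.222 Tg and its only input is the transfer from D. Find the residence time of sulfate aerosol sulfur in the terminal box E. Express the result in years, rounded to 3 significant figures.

2.22 yr

Box A: F(A→B) = (0.1729 + 0.5372) − 0.2438 = 0.46630 Tg/yr.
Box B: F(B→C) = (0.46630 + 0.3174) − 0.1989 = 0.58480 Tg/yr.
Box C: F(C→D) = (0.58480 + 0.1638) − 0.1725 = 0.57610 Tg/yr.
Box D: F(D→E) = (0.57610 + 0.1731) − 0.1989 = 0.55030 Tg/yr.
Box E throughput = its input = 0.55030 Tg/yr; τ = 1.222 / 0.55030 = 2.221 yr.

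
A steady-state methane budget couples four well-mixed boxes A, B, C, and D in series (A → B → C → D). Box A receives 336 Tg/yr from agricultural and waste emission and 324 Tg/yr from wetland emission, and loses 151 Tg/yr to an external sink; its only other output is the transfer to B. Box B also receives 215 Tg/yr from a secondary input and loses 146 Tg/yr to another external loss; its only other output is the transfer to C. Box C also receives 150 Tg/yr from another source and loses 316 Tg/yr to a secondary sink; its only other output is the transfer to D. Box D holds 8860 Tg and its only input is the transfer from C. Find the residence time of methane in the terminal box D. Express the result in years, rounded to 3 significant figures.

Box A: F(A→B) = (336 + 324) − 151 = 509.00 Tg/yr.
Box B: F(B→C) = (509.00 + 215) − 146 = 578.00 Tg/yr.
Box C: F(C→D) = (578.00 + 150) − 316 = 412.00 Tg/yr.
Box D throughput = its input = 412.00 Tg/yr; τ = 8860 / 412.00 = 21.50 yr.

21.5 yr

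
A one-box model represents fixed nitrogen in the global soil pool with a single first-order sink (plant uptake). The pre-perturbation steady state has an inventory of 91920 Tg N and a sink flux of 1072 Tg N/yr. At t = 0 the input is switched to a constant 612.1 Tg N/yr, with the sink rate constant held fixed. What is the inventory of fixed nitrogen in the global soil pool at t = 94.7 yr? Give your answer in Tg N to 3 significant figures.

The sink rate constant is k = F₀/M₀ = 1072/91920 = 0.01166 yr⁻¹.
Solving dM/dt = F₁ − kM with M(0) = M₀ gives M(t) = F₁/k + (M₀ − F₁/k)·e^(−kt).
F₁/k = 612.1/0.01166 = 52485 Tg N; kt = 0.01166 × 94.7 = 1.104, e^(−kt) = 0.3314.
M(94.7) = 52485 + (91920 − 52485) × 0.3314 = 52485 + 13070 = 65554 Tg N.

65600 Tg N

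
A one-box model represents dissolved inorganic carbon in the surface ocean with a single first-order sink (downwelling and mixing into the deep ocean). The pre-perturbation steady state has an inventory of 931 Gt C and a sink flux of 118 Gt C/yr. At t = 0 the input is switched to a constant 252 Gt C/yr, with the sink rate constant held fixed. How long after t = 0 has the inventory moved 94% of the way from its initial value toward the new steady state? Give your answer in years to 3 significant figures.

22.2 yr

τ = M₀/F₀ = 931/118 = 7.890 yr.
The remaining gap fraction is e^(−t/τ); 94% covered ⇒ e^(−t/τ) = 0.0600.
t = −τ ln(0.0600) = 7.890 × 2.813 = 22.20 yr.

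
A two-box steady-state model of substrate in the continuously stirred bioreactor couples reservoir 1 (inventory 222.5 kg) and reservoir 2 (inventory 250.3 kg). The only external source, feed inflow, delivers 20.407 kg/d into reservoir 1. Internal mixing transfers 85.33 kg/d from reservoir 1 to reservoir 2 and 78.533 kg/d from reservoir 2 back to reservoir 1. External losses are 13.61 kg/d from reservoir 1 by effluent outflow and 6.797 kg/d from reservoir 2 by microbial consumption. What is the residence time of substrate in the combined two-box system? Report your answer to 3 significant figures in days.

23.2 d

Treat the two boxes together as one reservoir: the mixing fluxes between them are internal recycling, so τ = ΣM / Σ(external losses).
M_total = 222.5 + 250.3 = 472.80 kg.
ΣF_external_out = 13.61 + 6.797 = 20.407 kg/d.
τ = M_total / ΣF_ext = 472.80 / 20.407 = 23.17 d.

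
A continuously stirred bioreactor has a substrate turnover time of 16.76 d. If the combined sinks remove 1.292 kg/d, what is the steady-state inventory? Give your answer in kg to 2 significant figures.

τ = M/F ⇒ M = τ × F = 16.76 × 1.292 = 21.65 kg.

22 kg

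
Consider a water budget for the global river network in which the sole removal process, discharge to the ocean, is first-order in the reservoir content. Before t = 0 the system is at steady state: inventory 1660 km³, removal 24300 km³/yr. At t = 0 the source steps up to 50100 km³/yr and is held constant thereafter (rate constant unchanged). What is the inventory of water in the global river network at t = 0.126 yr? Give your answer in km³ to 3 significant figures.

3140 km³

τ = M₀/F₀ = 1660/24300 = 0.06831 yr; rate constant k = 1/τ.
New steady state M_∞ = F₁/k = F₁·τ = 50100 × 0.06831 = 3422.5 km³.
M(t) = M_∞ + (M₀ − M_∞)·e^(−t/τ); t/τ = 0.126/0.06831 = 1.844, so e^(−t/τ) = 0.1581.
M(t) = 3422.5 − 1762 × 0.1581 = 3143.8 km³.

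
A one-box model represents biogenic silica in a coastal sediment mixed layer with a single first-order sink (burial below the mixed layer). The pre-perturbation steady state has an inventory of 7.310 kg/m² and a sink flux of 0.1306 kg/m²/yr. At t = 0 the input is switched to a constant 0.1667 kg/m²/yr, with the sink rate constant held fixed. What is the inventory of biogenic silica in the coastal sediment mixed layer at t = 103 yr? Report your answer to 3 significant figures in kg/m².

τ = M₀/F₀ = 7.310/0.1306 = 55.97 yr; rate constant k = 1/τ.
New steady state M_∞ = F₁/k = F₁·τ = 0.1667 × 55.97 = 9.3306 kg/m².
M(t) = M_∞ + (M₀ − M_∞)·e^(−t/τ); t/τ = 103/55.97 = 1.840, so e^(−t/τ) = 0.1588.
M(t) = 9.3306 − 2.021 × 0.1588 = 9.0098 kg/m².

9.01 kg/m²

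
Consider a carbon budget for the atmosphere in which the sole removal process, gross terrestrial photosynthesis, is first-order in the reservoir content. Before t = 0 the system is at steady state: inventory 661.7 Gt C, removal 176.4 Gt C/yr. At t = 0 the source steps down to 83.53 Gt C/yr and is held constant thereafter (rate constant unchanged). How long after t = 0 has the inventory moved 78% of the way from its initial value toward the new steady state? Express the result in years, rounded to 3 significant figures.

τ = M₀/F₀ = 661.7/176.4 = 3.751 yr.
The remaining gap fraction is e^(−t/τ); 78% covered ⇒ e^(−t/τ) = 0.220.
t = −τ ln(0.220) = 3.751 × 1.514 = 5.680 yr.

5.68 yr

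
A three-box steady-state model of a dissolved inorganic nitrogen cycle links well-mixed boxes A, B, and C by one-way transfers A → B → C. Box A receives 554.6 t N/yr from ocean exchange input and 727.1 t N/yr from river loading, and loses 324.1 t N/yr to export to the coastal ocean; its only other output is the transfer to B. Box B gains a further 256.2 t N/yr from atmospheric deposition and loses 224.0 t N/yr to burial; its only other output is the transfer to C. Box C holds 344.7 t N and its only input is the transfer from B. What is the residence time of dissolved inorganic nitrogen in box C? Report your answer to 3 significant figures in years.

0.348 yr

Box A: F(A→B) = (554.6 + 727.1) − 324.1 = 957.60 t N/yr.
Box B: F(B→C) = (957.60 + 256.2) − 224.0 = 989.80 t N/yr.
Box C throughput = its input = 989.80 t N/yr; τ = 344.7 / 989.80 = 0.3483 yr.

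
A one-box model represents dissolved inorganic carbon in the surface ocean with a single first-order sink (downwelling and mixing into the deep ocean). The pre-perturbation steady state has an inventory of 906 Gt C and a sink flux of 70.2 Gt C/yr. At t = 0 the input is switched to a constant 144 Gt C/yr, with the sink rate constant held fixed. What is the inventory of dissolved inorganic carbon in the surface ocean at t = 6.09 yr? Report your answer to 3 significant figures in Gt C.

1260 Gt C

The sink rate constant is k = F₀/M₀ = 70.2/906 = 0.07748 yr⁻¹.
Solving dM/dt = F₁ − kM with M(0) = M₀ gives M(t) = F₁/k + (M₀ − F₁/k)·e^(−kt).
F₁/k = 144/0.07748 = 1858.5 Gt C; kt = 0.07748 × 6.09 = 0.4719, e^(−kt) = 0.6238.
M(6.09) = 1858.5 + (906 − 1858.5) × 0.6238 = 1858.5 − 594.2 = 1264.3 Gt C.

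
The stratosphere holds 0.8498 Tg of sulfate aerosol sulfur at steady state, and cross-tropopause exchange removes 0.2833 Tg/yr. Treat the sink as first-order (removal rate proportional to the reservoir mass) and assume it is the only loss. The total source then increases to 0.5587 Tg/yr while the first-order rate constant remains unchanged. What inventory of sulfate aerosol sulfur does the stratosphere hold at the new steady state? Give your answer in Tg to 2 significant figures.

Rate constant k = F/M = 0.2833 / 0.8498 = 0.3334 yr⁻¹.
At the new steady state, source = k·M_new ⇒ M_new = 0.5587 / 0.3334 = 1.676 Tg.
(Equivalently M_new = M × F_new/F_old = 0.8498 × 0.5587/0.2833.)

1.7 Tg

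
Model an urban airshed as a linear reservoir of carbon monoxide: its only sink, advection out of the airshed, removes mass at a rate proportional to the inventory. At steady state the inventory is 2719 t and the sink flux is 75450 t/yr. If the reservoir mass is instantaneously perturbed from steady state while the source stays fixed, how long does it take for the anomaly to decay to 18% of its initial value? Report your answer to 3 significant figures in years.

For a linear reservoir the anomaly decays as exp(−t/τ) with τ = M/F = 2719/75450 = 0.03604 yr.
exp(−t/τ) = 0.18 ⇒ t = −τ ln(0.18) = 0.03604 × 1.715 = 0.06180 yr.

0.0618 yr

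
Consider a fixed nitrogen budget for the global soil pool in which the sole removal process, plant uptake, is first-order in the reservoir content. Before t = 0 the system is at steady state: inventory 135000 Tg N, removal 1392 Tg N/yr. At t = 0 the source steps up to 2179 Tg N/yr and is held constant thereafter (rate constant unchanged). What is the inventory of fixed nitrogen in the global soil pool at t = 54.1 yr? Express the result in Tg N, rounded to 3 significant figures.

168000 Tg N

The sink rate constant is k = F₀/M₀ = 1392/135000 = 0.01031 yr⁻¹.
Solving dM/dt = F₁ − kM with M(0) = M₀ gives M(t) = F₁/k + (M₀ − F₁/k)·e^(−kt).
F₁/k = 2179/0.01031 = 211330 Tg N; kt = 0.01031 × 54.1 = 0.5578, e^(−kt) = 0.5724.
M(54.1) = 211330 + (135000 − 211330) × 0.5724 = 211330 − 43690 = 167630 Tg N.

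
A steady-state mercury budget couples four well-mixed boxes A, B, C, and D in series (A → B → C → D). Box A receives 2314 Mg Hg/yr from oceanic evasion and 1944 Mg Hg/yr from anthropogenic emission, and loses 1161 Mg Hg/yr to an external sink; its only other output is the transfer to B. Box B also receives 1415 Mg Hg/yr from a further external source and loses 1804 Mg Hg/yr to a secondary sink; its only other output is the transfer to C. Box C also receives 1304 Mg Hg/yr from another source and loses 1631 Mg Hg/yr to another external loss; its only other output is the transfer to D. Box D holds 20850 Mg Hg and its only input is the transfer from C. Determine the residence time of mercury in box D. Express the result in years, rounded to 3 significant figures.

8.76 yr

Box A: F(A→B) = (2314 + 1944) − 1161 = 3097.0 Mg Hg/yr.
Box B: F(B→C) = (3097.0 + 1415) − 1804 = 2708.0 Mg Hg/yr.
Box C: F(C→D) = (2708.0 + 1304) − 1631 = 2381.0 Mg Hg/yr.
Box D throughput = its input = 2381.0 Mg Hg/yr; τ = 20850 / 2381.0 = 8.757 yr.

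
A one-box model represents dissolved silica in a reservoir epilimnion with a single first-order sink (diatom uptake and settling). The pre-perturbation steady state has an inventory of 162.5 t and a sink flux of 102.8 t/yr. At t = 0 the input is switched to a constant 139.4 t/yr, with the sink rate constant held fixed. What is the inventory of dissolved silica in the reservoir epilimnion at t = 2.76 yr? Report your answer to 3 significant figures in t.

210 t

The sink rate constant is k = F₀/M₀ = 102.8/162.5 = 0.6326 yr⁻¹.
Solving dM/dt = F₁ − kM with M(0) = M₀ gives M(t) = F₁/k + (M₀ − F₁/k)·e^(−kt).
F₁/k = 139.4/0.6326 = 220.36 t; kt = 0.6326 × 2.76 = 1.746, e^(−kt) = 0.1745.
M(2.76) = 220.36 + (162.5 − 220.36) × 0.1745 = 220.36 − 10.09 = 210.26 t.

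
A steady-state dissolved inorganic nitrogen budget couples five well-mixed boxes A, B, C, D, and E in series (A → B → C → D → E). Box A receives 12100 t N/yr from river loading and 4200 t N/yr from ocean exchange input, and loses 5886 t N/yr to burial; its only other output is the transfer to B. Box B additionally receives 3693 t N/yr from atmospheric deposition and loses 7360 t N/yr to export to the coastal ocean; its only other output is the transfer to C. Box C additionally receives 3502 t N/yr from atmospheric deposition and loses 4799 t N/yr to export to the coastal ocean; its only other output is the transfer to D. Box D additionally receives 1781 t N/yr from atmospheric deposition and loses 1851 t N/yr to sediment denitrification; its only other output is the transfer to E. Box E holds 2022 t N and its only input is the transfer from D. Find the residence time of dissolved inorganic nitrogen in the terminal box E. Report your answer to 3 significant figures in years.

Box A: F(A→B) = (12100 + 4200) − 5886 = 10414 t N/yr.
Box B: F(B→C) = (10414 + 3693) − 7360 = 6747.0 t N/yr.
Box C: F(C→D) = (6747.0 + 3502) − 4799 = 5450.0 t N/yr.
Box D: F(D→E) = (5450.0 + 1781) − 1851 = 5380.0 t N/yr.
Box E throughput = its input = 5380.0 t N/yr; τ = 2022 / 5380.0 = 0.3758 yr.

0.376 yr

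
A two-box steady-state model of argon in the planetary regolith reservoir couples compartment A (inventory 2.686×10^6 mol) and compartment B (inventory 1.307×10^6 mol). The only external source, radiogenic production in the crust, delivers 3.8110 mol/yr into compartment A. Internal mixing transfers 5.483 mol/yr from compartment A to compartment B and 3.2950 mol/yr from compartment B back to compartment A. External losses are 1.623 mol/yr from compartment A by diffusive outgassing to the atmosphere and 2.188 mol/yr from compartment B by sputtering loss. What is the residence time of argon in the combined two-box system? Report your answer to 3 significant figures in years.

Treat the two boxes together as one reservoir: the mixing fluxes between them are internal recycling, so τ = ΣM / Σ(external losses).
M_total = 2.686×10^6 + 1.307×10^6 = 3.9930×10^6 mol.
ΣF_external_out = 1.623 + 2.188 = 3.8110 mol/yr.
τ = M_total / ΣF_ext = 3.9930×10^6 / 3.8110 = 1.048×10^6 yr.

1.05×10^6 yr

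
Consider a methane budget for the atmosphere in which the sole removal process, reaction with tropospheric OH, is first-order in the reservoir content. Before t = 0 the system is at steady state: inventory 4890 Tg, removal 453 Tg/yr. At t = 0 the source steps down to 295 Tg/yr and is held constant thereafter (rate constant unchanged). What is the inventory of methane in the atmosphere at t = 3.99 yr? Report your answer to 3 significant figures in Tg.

4360 Tg

τ = M₀/F₀ = 4890/453 = 10.79 yr; rate constant k = 1/τ.
New steady state M_∞ = F₁/k = F₁·τ = 295 × 10.79 = 3184.4 Tg.
M(t) = M_∞ + (M₀ − M_∞)·e^(−t/τ); t/τ = 3.99/10.79 = 0.3696, so e^(−t/τ) = 0.6910.
M(t) = 3184.4 + 1706 × 0.6910 = 4363.0 Tg.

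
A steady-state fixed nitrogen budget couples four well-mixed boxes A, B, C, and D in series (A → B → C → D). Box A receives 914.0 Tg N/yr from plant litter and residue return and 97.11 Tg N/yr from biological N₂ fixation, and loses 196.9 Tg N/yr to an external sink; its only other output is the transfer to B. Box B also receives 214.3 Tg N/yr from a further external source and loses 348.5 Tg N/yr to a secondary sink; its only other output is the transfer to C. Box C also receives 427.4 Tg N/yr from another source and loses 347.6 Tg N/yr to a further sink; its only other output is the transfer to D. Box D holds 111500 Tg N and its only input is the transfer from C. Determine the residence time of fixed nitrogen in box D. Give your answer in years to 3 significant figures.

147 yr

Box A: F(A→B) = (914.0 + 97.11) − 196.9 = 814.21 Tg N/yr.
Box B: F(B→C) = (814.21 + 214.3) − 348.5 = 680.01 Tg N/yr.
Box C: F(C→D) = (680.01 + 427.4) − 347.6 = 759.81 Tg N/yr.
Box D throughput = its input = 759.81 Tg N/yr; τ = 111500 / 759.81 = 146.7 yr.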